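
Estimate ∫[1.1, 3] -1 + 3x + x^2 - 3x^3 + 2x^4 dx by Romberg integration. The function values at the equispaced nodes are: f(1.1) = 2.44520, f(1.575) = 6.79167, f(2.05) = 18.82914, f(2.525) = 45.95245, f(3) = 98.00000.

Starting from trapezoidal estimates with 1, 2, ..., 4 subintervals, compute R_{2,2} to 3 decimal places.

55.245

R_{0,0} (trapezoid, 1 panel, h=1.9000): 95.42294
R_{1,0} (trapezoid, 2 panels, h=0.9500): 65.59915
R_{2,0} (trapezoid, 4 panels, h=0.4750): 57.85303
R_{1,1} = 65.59915 + (65.59915 − 95.42294)/3 = 55.65789
R_{2,1} = 57.85303 + (57.85303 − 65.59915)/3 = 55.27099
R_{2,2} = 55.27099 + (55.27099 − 55.65789)/15 = 55.24520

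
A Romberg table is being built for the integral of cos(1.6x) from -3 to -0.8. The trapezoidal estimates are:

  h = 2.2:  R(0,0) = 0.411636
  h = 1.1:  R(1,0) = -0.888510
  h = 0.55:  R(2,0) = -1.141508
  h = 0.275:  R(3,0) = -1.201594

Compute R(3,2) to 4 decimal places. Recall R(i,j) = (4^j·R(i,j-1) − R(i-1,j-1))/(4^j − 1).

-1.2213

Richardson extrapolation on the trapezoidal column (denominator 4−1=3):
R(2,1) = (4·(-1.141508) − (-0.888510)) / 3 = -1.225841
R(3,1) = (4·(-1.201594) − (-1.141508)) / 3 = -1.221623
R(3,2) = -1.221623 + (-1.221623 − (-1.225841))/15 = -1.221342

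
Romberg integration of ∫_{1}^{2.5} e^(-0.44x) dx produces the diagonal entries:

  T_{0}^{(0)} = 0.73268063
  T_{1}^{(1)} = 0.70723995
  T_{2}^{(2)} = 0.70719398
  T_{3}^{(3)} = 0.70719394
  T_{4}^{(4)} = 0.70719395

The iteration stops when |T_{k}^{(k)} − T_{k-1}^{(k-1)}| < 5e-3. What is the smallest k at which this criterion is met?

|T_{1}^{(1)} − T_{0}^{(0)}| = 0.02544068 ≥ 5e-3
|T_{2}^{(2)} − T_{1}^{(1)}| = 0.00004597 < 5e-3

k = 2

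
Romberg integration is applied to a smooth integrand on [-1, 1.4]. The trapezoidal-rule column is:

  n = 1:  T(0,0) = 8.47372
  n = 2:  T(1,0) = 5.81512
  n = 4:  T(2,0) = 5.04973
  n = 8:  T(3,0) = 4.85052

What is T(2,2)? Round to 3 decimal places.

4.786

Richardson extrapolation on the trapezoidal column (denominator 4−1=3):
T(1,1) = (4·5.81512 − 8.47372) / 3 = 4.92892
T(2,1) = 5.04973 + (5.04973 − 5.81512)/3 = 4.79460
T(2,2) = 4.79460 + (4.79460 − 4.92892)/15 = 4.78565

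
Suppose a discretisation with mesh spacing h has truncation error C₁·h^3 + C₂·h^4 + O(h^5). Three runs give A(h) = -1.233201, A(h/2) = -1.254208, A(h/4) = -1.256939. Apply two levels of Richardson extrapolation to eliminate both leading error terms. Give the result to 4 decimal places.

-1.2573

First eliminate the h^3 term (factor 2^3 = 8):
  B₁ = (8·(-1.254208) − (-1.233201))/7 = -1.257209
  B₂ = (8·(-1.256939) − (-1.254208))/7 = -1.257329
Then eliminate the h^4 term (factor 2^4 = 16):
  (16·(-1.257329) − (-1.257209))/15 = -1.257337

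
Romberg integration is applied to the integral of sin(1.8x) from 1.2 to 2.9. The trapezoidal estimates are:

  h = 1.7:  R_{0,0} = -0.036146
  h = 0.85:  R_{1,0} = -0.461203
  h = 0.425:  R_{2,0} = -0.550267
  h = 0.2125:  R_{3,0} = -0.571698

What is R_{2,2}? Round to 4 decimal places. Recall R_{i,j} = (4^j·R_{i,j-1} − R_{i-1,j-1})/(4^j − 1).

Richardson extrapolation on the trapezoidal column (denominator 4−1=3):
R_{1,1} = (4·(-0.461203) − (-0.036146)) / 3 = -0.602889
R_{2,1} = -0.550267 + (-0.550267 − (-0.461203))/3 = -0.579955
R_{2,2} = -0.579955 + (-0.579955 − (-0.602889))/15 = -0.578426

-0.5784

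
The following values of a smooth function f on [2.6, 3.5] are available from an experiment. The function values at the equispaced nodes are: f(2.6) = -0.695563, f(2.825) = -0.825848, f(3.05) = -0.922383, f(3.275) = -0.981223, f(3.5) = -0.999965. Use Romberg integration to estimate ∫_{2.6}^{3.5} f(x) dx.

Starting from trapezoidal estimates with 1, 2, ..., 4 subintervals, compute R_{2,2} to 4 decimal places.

R_{0,0} (trapezoid, 1 panel, h=0.9000): -0.762988
R_{1,0} (trapezoid, 2 panels, h=0.4500): -0.796566
R_{2,0} (trapezoid, 4 panels, h=0.2250): -0.804874
R_{1,1} = -0.796566 + (-0.796566 − (-0.762988))/3 = -0.807759
R_{2,1} = -0.804874 + (-0.804874 − (-0.796566))/3 = -0.807643
R_{2,2} = -0.807643 + (-0.807643 − (-0.807759))/15 = -0.807635

-0.8076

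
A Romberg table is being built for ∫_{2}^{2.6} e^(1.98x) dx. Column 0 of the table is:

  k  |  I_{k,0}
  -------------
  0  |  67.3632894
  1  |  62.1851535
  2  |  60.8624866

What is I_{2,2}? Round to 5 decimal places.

60.41910

Richardson extrapolation on the trapezoidal column (denominator 4−1=3):
I_{1,1} = 62.1851535 + (62.1851535 − 67.3632894)/3 = 60.4591082
I_{2,1} = (4·60.8624866 − 62.1851535) / 3 = 60.4215976
I_{2,2} = 60.4215976 + (60.4215976 − 60.4591082)/15 = 60.4190969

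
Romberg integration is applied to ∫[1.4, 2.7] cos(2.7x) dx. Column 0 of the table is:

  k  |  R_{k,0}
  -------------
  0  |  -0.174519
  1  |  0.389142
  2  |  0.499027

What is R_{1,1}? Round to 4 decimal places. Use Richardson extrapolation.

0.5770

Richardson extrapolation on the trapezoidal column (denominator 4−1=3):
R_{1,1} = 0.389142 + (0.389142 − (-0.174519))/3 = 0.577029
(Column j=1 coincides with Simpson's rule on the same nodes.)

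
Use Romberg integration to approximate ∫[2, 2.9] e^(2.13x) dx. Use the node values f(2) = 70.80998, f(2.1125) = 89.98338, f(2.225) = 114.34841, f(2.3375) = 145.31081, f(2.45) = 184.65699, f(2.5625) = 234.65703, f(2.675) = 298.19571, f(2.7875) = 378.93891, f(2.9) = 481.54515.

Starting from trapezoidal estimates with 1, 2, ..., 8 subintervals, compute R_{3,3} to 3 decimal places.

192.833

R_{0,0} (trapezoid, 1 panel, h=0.9000): 248.55981
R_{1,0} (trapezoid, 2 panels, h=0.4500): 207.37555
R_{2,0} (trapezoid, 4 panels, h=0.2250): 196.51020
R_{3,0} (trapezoid, 8 panels, h=0.1125): 193.75524
R_{1,1} = 207.37555 + (207.37555 − 248.55981)/3 = 193.64746
R_{2,1} = 196.51020 + (196.51020 − 207.37555)/3 = 192.88842
R_{3,1} = 193.75524 + (193.75524 − 196.51020)/3 = 192.83692
R_{2,2} = 192.88842 + (192.88842 − 193.64746)/15 = 192.83782
R_{3,2} = 192.83692 + (192.83692 − 192.88842)/15 = 192.83349
R_{3,3} = 192.83349 + (192.83349 − 192.83782)/63 = 192.83342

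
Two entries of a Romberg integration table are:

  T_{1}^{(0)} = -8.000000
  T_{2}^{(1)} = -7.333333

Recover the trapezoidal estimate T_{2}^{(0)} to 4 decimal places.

-7.5000

From T_{2}^{(1)} = (4·T_{2}^{(0)} − T_{1}^{(0)})/3, solve for T_{2}^{(0)}:
4·T_{2}^{(0)} = 3·(-7.333333) + (-8.000000) = -29.999999
T_{2}^{(0)} = -7.500000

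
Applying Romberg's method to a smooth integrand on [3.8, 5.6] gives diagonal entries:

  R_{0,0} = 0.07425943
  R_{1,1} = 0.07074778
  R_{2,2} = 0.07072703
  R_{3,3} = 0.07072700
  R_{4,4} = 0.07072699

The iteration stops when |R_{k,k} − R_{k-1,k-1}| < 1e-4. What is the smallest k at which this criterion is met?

|R_{1,1} − R_{0,0}| = 0.00351165 ≥ 1e-4
|R_{2,2} − R_{1,1}| = 0.00002075 < 1e-4

k = 2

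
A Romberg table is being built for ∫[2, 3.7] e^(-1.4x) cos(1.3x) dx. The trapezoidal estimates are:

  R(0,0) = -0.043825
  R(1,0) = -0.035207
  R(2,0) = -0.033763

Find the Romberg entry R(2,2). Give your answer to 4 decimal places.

-0.0333

R(1,1) = (4·(-0.035207) − (-0.043825)) / 3 = -0.032334
R(2,1) = (4·(-0.033763) − (-0.035207)) / 3 = -0.033282
R(2,2) = (16·(-0.033282) − (-0.032334)) / 15 = -0.033345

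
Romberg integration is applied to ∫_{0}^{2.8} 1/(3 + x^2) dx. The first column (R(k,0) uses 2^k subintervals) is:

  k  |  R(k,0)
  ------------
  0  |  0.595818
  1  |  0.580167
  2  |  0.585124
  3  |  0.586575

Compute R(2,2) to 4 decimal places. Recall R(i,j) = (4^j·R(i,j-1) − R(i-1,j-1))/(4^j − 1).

Richardson extrapolation on the trapezoidal column (denominator 4−1=3):
R(1,1) = (4·0.580167 − 0.595818) / 3 = 0.574950
R(2,1) = 0.585124 + (0.585124 − 0.580167)/3 = 0.586776
R(2,2) = (16·0.586776 − 0.574950) / 15 = 0.587564

0.5876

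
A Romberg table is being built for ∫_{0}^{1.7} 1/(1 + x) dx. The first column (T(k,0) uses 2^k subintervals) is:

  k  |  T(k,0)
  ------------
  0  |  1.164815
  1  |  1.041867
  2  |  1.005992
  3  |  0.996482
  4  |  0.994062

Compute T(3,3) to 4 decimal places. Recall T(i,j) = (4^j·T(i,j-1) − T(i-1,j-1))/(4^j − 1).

Richardson extrapolation on the trapezoidal column (denominator 4−1=3):
T(1,1) = 1.041867 + (1.041867 − 1.164815)/3 = 1.000884
T(2,1) = (4·1.005992 − 1.041867) / 3 = 0.994034
T(3,1) = 0.996482 + (0.996482 − 1.005992)/3 = 0.993312
T(2,2) = (16·0.994034 − 1.000884) / 15 = 0.993577
T(3,2) = 0.993312 + (0.993312 − 0.994034)/15 = 0.993264
T(3,3) = 0.993264 + (0.993264 − 0.993577)/63 = 0.993259

0.9933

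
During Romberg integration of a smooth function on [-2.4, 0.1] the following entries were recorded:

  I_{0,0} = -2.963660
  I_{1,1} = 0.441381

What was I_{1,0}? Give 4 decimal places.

From I_{1,1} = (4·I_{1,0} − I_{0,0})/3, solve for I_{1,0}:
4·I_{1,0} = 3·0.441381 + (-2.963660) = -1.639517
I_{1,0} = -0.409879

-0.4099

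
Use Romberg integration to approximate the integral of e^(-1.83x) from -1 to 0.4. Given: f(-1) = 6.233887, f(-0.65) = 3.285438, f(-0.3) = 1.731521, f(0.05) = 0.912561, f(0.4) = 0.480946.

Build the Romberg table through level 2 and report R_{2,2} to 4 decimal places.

3.1441

R_{0,0} (trapezoid, 1 panel, h=1.4000): 4.700383
R_{1,0} (trapezoid, 2 panels, h=0.7000): 3.562256
R_{2,0} (trapezoid, 4 panels, h=0.3500): 3.250428
R_{1,1} = 3.562256 + (3.562256 − 4.700383)/3 = 3.182880
R_{2,1} = 3.250428 + (3.250428 − 3.562256)/3 = 3.146485
R_{2,2} = 3.146485 + (3.146485 − 3.182880)/15 = 3.144059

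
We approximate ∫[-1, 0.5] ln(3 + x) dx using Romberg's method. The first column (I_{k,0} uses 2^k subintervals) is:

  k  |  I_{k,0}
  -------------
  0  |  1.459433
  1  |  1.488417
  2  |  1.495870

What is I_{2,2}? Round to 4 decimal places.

Richardson extrapolation on the trapezoidal column (denominator 4−1=3):
I_{1,1} = (4·1.488417 − 1.459433) / 3 = 1.498078
I_{2,1} = 1.495870 + (1.495870 − 1.488417)/3 = 1.498354
I_{2,2} = (16·1.498354 − 1.498078) / 15 = 1.498372

1.4984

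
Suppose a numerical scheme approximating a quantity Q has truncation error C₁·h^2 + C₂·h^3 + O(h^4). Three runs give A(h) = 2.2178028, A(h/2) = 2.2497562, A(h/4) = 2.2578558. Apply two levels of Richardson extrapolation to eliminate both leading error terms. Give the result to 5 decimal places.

2.26058

First eliminate the h^2 term (factor 2^2 = 4):
  B₁ = (4·2.2497562 − 2.2178028)/3 = 2.2604073
  B₂ = (4·2.2578558 − 2.2497562)/3 = 2.2605557
Then eliminate the h^3 term (factor 2^3 = 8):
  (8·2.2605557 − 2.2604073)/7 = 2.2605769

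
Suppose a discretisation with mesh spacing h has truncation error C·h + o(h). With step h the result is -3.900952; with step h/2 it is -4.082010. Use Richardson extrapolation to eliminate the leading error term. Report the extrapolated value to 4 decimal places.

-4.2631

The leading error scales as h; refining by a factor of 2 reduces it by 2^1 = 2.
Extrapolated value = (2·A(h/2) − A(h)) / (2 − 1)
= (2·(-4.082010) − (-3.900952)) / 1
= -4.263068 / 1 = -4.263068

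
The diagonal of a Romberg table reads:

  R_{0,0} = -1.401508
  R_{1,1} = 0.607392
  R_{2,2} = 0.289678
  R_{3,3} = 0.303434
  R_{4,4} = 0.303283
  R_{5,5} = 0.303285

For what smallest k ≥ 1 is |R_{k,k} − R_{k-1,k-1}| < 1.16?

k = 2

|R_{1,1} − R_{0,0}| = 2.008900 ≥ 1.16
|R_{2,2} − R_{1,1}| = 0.317714 < 1.16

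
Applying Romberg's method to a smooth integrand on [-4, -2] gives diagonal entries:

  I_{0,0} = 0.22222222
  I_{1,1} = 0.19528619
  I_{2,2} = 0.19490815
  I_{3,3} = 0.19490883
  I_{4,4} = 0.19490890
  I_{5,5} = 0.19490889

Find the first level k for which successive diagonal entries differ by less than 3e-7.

|I_{1,1} − I_{0,0}| = 0.02693603 ≥ 3e-7
|I_{2,2} − I_{1,1}| = 0.00037804 ≥ 3e-7
|I_{3,3} − I_{2,2}| = 0.00000068 ≥ 3e-7
|I_{4,4} − I_{3,3}| = 0.00000007 < 3e-7

k = 4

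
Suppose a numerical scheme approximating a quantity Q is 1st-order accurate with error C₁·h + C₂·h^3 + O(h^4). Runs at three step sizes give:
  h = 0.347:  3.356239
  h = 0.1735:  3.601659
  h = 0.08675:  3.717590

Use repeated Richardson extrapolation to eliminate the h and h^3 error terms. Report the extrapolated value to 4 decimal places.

3.8316

First eliminate the h term (factor 2^1 = 2):
  B₁ = (2·3.601659 − 3.356239)/1 = 3.847079
  B₂ = (2·3.717590 − 3.601659)/1 = 3.833521
Then eliminate the h^3 term (factor 2^3 = 8):
  (8·3.833521 − 3.847079)/7 = 3.831584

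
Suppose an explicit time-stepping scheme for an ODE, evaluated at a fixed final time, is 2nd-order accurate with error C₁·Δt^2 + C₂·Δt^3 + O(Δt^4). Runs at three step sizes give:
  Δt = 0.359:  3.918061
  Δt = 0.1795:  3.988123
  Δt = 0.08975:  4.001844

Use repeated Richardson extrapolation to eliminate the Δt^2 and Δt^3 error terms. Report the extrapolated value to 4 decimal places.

First eliminate the Δt^2 term (factor 2^2 = 4):
  B₁ = (4·3.988123 − 3.918061)/3 = 4.011477
  B₂ = (4·4.001844 − 3.988123)/3 = 4.006418
Then eliminate the Δt^3 term (factor 2^3 = 8):
  (8·4.006418 − 4.011477)/7 = 4.005695

4.0057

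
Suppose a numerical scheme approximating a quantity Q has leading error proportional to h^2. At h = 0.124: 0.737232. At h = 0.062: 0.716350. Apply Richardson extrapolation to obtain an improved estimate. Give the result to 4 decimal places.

Extrapolated value = (4·A(h/2) − A(h)) / (4 − 1)
= (4·0.716350 − 0.737232) / 3
= 2.128168 / 3 = 0.709389

0.7094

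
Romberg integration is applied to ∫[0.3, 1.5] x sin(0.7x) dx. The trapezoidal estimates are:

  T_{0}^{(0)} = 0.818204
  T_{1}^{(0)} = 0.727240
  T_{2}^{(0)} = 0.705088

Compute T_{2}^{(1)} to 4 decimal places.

0.6977

Richardson extrapolation on the trapezoidal column (denominator 4−1=3):
T_{2}^{(1)} = 0.705088 + (0.705088 − 0.727240)/3 = 0.697704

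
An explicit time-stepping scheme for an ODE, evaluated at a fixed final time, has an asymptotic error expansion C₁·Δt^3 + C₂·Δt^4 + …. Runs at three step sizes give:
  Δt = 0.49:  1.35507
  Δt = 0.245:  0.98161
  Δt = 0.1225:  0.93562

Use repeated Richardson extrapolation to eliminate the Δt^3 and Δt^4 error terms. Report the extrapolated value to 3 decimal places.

First eliminate the Δt^3 term (factor 2^3 = 8):
  B₁ = (8·0.98161 − 1.35507)/7 = 0.92826
  B₂ = (8·0.93562 − 0.98161)/7 = 0.92905
Then eliminate the Δt^4 term (factor 2^4 = 16):
  (16·0.92905 − 0.92826)/15 = 0.92910

0.929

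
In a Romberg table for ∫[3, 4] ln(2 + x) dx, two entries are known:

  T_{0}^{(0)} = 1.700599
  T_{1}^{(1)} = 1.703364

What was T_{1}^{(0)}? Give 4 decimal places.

From T_{1}^{(1)} = (4·T_{1}^{(0)} − T_{0}^{(0)})/3, solve for T_{1}^{(0)}:
4·T_{1}^{(0)} = 3·1.703364 + 1.700599 = 6.810691
T_{1}^{(0)} = 1.702673

1.7027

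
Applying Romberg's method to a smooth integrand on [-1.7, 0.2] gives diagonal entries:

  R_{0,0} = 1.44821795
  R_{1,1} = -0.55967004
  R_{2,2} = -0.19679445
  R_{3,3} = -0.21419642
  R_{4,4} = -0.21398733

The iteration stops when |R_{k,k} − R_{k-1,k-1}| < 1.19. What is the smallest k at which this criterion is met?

|R_{1,1} − R_{0,0}| = 2.00788799 ≥ 1.19
|R_{2,2} − R_{1,1}| = 0.36287559 < 1.19

k = 2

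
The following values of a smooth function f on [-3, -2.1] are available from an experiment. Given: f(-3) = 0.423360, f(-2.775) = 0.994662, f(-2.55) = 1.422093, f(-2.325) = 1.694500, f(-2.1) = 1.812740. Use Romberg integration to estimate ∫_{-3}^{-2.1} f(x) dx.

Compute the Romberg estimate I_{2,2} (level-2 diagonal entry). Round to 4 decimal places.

I_{0,0} (trapezoid, 1 panel, h=0.9000): 1.006245
I_{1,0} (trapezoid, 2 panels, h=0.4500): 1.143064
I_{2,0} (trapezoid, 4 panels, h=0.2250): 1.176594
I_{1,1} = 1.143064 + (1.143064 − 1.006245)/3 = 1.188670
I_{2,1} = 1.176594 + (1.176594 − 1.143064)/3 = 1.187771
I_{2,2} = 1.187771 + (1.187771 − 1.188670)/15 = 1.187711

1.1877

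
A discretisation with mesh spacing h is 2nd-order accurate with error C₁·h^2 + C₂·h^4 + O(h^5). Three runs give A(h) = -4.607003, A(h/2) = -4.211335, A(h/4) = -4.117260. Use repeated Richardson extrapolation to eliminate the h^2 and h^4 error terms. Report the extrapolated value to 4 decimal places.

-4.0863

First eliminate the h^2 term (factor 2^2 = 4):
  B₁ = (4·(-4.211335) − (-4.607003))/3 = -4.079446
  B₂ = (4·(-4.117260) − (-4.211335))/3 = -4.085902
Then eliminate the h^4 term (factor 2^4 = 16):
  (16·(-4.085902) − (-4.079446))/15 = -4.086332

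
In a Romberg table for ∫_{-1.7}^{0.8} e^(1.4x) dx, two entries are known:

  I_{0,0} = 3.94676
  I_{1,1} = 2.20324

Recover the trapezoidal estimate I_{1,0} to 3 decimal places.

2.639

From I_{1,1} = (4·I_{1,0} − I_{0,0})/3, solve for I_{1,0}:
4·I_{1,0} = 3·2.20324 + 3.94676 = 10.55648
I_{1,0} = 2.63912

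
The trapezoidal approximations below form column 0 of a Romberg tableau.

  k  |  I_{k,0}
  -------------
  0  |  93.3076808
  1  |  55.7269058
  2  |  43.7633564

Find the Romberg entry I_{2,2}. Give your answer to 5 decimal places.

Richardson extrapolation on the trapezoidal column (denominator 4−1=3):
I_{1,1} = 55.7269058 + (55.7269058 − 93.3076808)/3 = 43.1999808
I_{2,1} = 43.7633564 + (43.7633564 − 55.7269058)/3 = 39.7755066
I_{2,2} = 39.7755066 + (39.7755066 − 43.1999808)/15 = 39.5472083

39.54721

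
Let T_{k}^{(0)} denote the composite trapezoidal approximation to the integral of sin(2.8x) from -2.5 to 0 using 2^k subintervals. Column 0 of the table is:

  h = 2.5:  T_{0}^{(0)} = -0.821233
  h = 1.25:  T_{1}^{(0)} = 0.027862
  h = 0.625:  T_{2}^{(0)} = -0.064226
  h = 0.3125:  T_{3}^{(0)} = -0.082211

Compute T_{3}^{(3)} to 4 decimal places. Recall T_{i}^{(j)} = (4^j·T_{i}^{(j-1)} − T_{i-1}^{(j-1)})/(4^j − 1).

-0.0872

Richardson extrapolation on the trapezoidal column (denominator 4−1=3):
T_{1}^{(1)} = 0.027862 + (0.027862 − (-0.821233))/3 = 0.310894
T_{2}^{(1)} = -0.064226 + (-0.064226 − 0.027862)/3 = -0.094922
T_{3}^{(1)} = -0.082211 + (-0.082211 − (-0.064226))/3 = -0.088206
T_{2}^{(2)} = -0.094922 + (-0.094922 − 0.310894)/15 = -0.121976
T_{3}^{(2)} = -0.088206 + (-0.088206 − (-0.094922))/15 = -0.087758
T_{3}^{(3)} = -0.087758 + (-0.087758 − (-0.121976))/63 = -0.087215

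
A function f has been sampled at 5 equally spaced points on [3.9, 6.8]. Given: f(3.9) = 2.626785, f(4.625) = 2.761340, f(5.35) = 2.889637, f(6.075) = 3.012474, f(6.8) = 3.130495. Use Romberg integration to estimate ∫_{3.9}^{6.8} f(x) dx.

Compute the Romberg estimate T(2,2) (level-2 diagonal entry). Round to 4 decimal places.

8.3694

T(0,0) (trapezoid, 1 panel, h=2.9000): 8.348056
T(1,0) (trapezoid, 2 panels, h=1.4500): 8.364002
T(2,0) (trapezoid, 4 panels, h=0.7250): 8.368016
T(1,1) = 8.364002 + (8.364002 − 8.348056)/3 = 8.369317
T(2,1) = 8.368016 + (8.368016 − 8.364002)/3 = 8.369354
T(2,2) = 8.369354 + (8.369354 − 8.369317)/15 = 8.369356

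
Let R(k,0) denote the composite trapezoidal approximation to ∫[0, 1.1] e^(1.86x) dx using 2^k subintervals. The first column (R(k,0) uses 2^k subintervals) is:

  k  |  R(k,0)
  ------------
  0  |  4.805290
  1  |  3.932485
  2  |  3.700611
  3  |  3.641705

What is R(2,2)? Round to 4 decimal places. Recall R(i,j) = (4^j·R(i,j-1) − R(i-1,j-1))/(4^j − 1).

Richardson extrapolation on the trapezoidal column (denominator 4−1=3):
R(1,1) = (4·3.932485 − 4.805290) / 3 = 3.641550
R(2,1) = (4·3.700611 − 3.932485) / 3 = 3.623320
R(2,2) = 3.623320 + (3.623320 − 3.641550)/15 = 3.622105

3.6221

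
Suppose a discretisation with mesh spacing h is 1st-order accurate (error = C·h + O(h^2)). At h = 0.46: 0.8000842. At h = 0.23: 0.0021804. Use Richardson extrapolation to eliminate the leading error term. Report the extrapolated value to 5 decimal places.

Extrapolated value = (2·A(h/2) − A(h)) / (2 − 1)
= (2·0.0021804 − 0.8000842) / 1
= -0.7957234 / 1 = -0.7957234

-0.79572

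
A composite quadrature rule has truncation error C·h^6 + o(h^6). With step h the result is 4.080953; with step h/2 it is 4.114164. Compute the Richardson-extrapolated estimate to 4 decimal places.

4.1147

Extrapolated value = (64·A(h/2) − A(h)) / (64 − 1)
= (64·4.114164 − 4.080953) / 63
= 259.225543 / 63 = 4.114691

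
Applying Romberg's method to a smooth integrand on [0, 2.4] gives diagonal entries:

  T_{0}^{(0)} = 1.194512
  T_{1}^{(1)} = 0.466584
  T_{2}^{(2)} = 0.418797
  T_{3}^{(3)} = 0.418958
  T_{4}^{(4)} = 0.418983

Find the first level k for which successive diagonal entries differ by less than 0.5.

|T_{1}^{(1)} − T_{0}^{(0)}| = 0.727928 ≥ 0.5
|T_{2}^{(2)} − T_{1}^{(1)}| = 0.047787 < 0.5

k = 2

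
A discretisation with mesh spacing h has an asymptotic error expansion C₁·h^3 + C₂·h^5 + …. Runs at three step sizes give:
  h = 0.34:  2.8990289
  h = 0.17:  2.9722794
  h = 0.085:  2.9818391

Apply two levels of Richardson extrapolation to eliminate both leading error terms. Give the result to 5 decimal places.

2.98322

First eliminate the h^3 term (factor 2^3 = 8):
  B₁ = (8·2.9722794 − 2.8990289)/7 = 2.9827438
  B₂ = (8·2.9818391 − 2.9722794)/7 = 2.9832048
Then eliminate the h^5 term (factor 2^5 = 32):
  (32·2.9832048 − 2.9827438)/31 = 2.9832197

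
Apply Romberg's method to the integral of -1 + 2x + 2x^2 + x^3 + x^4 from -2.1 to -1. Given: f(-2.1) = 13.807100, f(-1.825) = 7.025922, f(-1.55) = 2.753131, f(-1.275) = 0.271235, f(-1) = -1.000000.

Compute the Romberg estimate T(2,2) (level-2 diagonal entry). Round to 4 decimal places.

4.3535

T(0,0) (trapezoid, 1 panel, h=1.1000): 7.043905
T(1,0) (trapezoid, 2 panels, h=0.5500): 5.036175
T(2,0) (trapezoid, 4 panels, h=0.2750): 4.524805
T(1,1) = 5.036175 + (5.036175 − 7.043905)/3 = 4.366932
T(2,1) = 4.524805 + (4.524805 − 5.036175)/3 = 4.354348
T(2,2) = 4.354348 + (4.354348 − 4.366932)/15 = 4.353509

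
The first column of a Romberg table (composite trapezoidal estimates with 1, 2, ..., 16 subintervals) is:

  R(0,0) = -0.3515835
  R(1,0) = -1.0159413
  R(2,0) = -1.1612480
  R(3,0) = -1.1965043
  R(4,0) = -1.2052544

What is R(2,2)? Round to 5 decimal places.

R(1,1) = (4·(-1.0159413) − (-0.3515835)) / 3 = -1.2373939
R(2,1) = -1.1612480 + (-1.1612480 − (-1.0159413))/3 = -1.2096836
R(2,2) = -1.2096836 + (-1.2096836 − (-1.2373939))/15 = -1.2078362

-1.20784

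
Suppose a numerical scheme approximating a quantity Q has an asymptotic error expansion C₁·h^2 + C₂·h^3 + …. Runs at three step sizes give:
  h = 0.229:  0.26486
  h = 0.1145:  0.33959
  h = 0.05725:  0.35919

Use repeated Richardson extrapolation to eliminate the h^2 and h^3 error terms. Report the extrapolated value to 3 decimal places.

First eliminate the h^2 term (factor 2^2 = 4):
  B₁ = (4·0.33959 − 0.26486)/3 = 0.36450
  B₂ = (4·0.35919 − 0.33959)/3 = 0.36572
Then eliminate the h^3 term (factor 2^3 = 8):
  (8·0.36572 − 0.36450)/7 = 0.36589

0.366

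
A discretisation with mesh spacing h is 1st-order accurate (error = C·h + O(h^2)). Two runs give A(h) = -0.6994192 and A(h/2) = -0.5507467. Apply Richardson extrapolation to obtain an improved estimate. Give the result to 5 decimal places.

The leading error scales as h; refining by a factor of 2 reduces it by 2^1 = 2.
Extrapolated value = (2·A(h/2) − A(h)) / (2 − 1)
= (2·(-0.5507467) − (-0.6994192)) / 1
= -0.4020742 / 1 = -0.4020742

-0.40207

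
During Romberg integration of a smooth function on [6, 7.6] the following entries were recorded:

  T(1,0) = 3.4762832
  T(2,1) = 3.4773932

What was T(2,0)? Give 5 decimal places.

3.47712

From T(2,1) = (4·T(2,0) − T(1,0))/3, solve for T(2,0):
4·T(2,0) = 3·3.4773932 + 3.4762832 = 13.9084628
T(2,0) = 3.4771157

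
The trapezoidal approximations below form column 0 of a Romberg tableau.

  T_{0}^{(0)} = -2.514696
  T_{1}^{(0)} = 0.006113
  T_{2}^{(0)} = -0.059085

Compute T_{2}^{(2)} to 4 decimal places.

-0.1426

Richardson extrapolation on the trapezoidal column (denominator 4−1=3):
T_{1}^{(1)} = (4·0.006113 − (-2.514696)) / 3 = 0.846383
T_{2}^{(1)} = -0.059085 + (-0.059085 − 0.006113)/3 = -0.080818
T_{2}^{(2)} = (16·(-0.080818) − 0.846383) / 15 = -0.142631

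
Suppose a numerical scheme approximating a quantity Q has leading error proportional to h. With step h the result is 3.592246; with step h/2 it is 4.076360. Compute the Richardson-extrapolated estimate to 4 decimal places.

Extrapolated value = (2·A(h/2) − A(h)) / (2 − 1)
= (2·4.076360 − 3.592246) / 1
= 4.560474 / 1 = 4.560474

4.5605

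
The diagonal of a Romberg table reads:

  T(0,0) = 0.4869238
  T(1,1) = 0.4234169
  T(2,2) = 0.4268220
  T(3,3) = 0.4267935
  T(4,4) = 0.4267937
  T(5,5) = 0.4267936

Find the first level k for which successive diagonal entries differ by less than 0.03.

|T(1,1) − T(0,0)| = 0.0635069 ≥ 0.03
|T(2,2) − T(1,1)| = 0.0034051 < 0.03

k = 2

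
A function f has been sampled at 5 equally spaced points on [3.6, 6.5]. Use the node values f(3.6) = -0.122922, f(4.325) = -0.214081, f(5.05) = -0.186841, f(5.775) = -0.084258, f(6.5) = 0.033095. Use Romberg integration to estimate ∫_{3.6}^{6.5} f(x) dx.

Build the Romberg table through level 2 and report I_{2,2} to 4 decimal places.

-0.4001

I_{0,0} (trapezoid, 1 panel, h=2.9000): -0.130249
I_{1,0} (trapezoid, 2 panels, h=1.4500): -0.336044
I_{2,0} (trapezoid, 4 panels, h=0.7250): -0.384318
I_{1,1} = -0.336044 + (-0.336044 − (-0.130249))/3 = -0.404642
I_{2,1} = -0.384318 + (-0.384318 − (-0.336044))/3 = -0.400409
I_{2,2} = -0.400409 + (-0.400409 − (-0.404642))/15 = -0.400127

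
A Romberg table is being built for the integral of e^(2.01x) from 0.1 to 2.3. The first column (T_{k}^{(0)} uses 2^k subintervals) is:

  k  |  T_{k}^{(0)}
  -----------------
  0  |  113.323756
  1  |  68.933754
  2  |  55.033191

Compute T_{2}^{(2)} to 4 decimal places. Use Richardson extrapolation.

Richardson extrapolation on the trapezoidal column (denominator 4−1=3):
T_{1}^{(1)} = 68.933754 + (68.933754 − 113.323756)/3 = 54.137087
T_{2}^{(1)} = (4·55.033191 − 68.933754) / 3 = 50.399670
T_{2}^{(2)} = (16·50.399670 − 54.137087) / 15 = 50.150509

50.1505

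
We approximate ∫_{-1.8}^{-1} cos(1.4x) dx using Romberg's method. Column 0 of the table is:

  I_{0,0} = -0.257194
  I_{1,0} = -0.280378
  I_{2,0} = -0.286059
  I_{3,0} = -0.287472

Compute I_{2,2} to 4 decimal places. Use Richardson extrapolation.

Richardson extrapolation on the trapezoidal column (denominator 4−1=3):
I_{1,1} = -0.280378 + (-0.280378 − (-0.257194))/3 = -0.288106
I_{2,1} = (4·(-0.286059) − (-0.280378)) / 3 = -0.287953
I_{2,2} = (16·(-0.287953) − (-0.288106)) / 15 = -0.287943

-0.2879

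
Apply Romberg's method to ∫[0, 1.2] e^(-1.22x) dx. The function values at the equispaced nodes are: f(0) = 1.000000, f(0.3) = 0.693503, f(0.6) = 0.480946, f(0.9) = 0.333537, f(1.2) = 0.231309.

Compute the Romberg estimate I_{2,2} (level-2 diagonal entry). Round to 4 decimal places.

I_{0,0} (trapezoid, 1 panel, h=1.2000): 0.738785
I_{1,0} (trapezoid, 2 panels, h=0.6000): 0.657960
I_{2,0} (trapezoid, 4 panels, h=0.3000): 0.637092
I_{1,1} = 0.657960 + (0.657960 − 0.738785)/3 = 0.631018
I_{2,1} = 0.637092 + (0.637092 − 0.657960)/3 = 0.630136
I_{2,2} = 0.630136 + (0.630136 − 0.631018)/15 = 0.630077

0.6301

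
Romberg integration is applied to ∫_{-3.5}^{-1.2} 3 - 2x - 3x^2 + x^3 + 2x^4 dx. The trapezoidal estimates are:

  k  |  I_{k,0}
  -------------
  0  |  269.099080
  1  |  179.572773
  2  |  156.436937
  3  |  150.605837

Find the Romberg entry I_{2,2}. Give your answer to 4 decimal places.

148.6579

Richardson extrapolation on the trapezoidal column (denominator 4−1=3):
I_{1,1} = 179.572773 + (179.572773 − 269.099080)/3 = 149.730671
I_{2,1} = (4·156.436937 − 179.572773) / 3 = 148.724992
I_{2,2} = 148.724992 + (148.724992 − 149.730671)/15 = 148.657947
(Column j=1 coincides with Simpson's rule on the same nodes.)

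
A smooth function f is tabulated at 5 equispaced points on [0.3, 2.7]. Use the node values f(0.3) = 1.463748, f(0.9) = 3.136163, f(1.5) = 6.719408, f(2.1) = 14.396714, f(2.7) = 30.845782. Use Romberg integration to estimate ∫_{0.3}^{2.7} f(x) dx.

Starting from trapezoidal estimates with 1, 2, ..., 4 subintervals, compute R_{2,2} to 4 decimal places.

R_{0,0} (trapezoid, 1 panel, h=2.4000): 38.771436
R_{1,0} (trapezoid, 2 panels, h=1.2000): 27.449008
R_{2,0} (trapezoid, 4 panels, h=0.6000): 24.244230
R_{1,1} = 27.449008 + (27.449008 − 38.771436)/3 = 23.674865
R_{2,1} = 24.244230 + (24.244230 − 27.449008)/3 = 23.175971
R_{2,2} = 23.175971 + (23.175971 − 23.674865)/15 = 23.142711

23.1427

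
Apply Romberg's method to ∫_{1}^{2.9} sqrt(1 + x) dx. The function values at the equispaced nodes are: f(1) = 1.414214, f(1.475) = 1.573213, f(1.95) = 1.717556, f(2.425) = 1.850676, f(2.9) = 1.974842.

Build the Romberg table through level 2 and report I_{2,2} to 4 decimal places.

3.2490

I_{0,0} (trapezoid, 1 panel, h=1.9000): 3.219603
I_{1,0} (trapezoid, 2 panels, h=0.9500): 3.241480
I_{2,0} (trapezoid, 4 panels, h=0.4750): 3.247087
I_{1,1} = 3.241480 + (3.241480 − 3.219603)/3 = 3.248772
I_{2,1} = 3.247087 + (3.247087 − 3.241480)/3 = 3.248956
I_{2,2} = 3.248956 + (3.248956 − 3.248772)/15 = 3.248968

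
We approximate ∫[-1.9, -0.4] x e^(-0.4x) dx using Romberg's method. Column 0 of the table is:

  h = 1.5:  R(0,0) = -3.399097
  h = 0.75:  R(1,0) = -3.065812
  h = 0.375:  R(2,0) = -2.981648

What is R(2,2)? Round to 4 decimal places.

-2.9535

Richardson extrapolation on the trapezoidal column (denominator 4−1=3):
R(1,1) = (4·(-3.065812) − (-3.399097)) / 3 = -2.954717
R(2,1) = (4·(-2.981648) − (-3.065812)) / 3 = -2.953593
R(2,2) = -2.953593 + (-2.953593 − (-2.954717))/15 = -2.953518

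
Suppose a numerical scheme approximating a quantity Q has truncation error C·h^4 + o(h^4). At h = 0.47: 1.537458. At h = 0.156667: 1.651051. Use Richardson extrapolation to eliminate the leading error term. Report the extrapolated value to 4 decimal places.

Extrapolated value = (81·A(h/3) − A(h)) / (81 − 1)
= (81·1.651051 − 1.537458) / 80
= 132.197673 / 80 = 1.652471

1.6525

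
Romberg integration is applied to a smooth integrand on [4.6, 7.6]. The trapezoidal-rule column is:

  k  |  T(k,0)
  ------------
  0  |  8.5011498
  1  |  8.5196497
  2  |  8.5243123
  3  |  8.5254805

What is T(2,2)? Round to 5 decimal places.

T(1,1) = (4·8.5196497 − 8.5011498) / 3 = 8.5258163
T(2,1) = 8.5243123 + (8.5243123 − 8.5196497)/3 = 8.5258665
T(2,2) = 8.5258665 + (8.5258665 − 8.5258163)/15 = 8.5258698

8.52587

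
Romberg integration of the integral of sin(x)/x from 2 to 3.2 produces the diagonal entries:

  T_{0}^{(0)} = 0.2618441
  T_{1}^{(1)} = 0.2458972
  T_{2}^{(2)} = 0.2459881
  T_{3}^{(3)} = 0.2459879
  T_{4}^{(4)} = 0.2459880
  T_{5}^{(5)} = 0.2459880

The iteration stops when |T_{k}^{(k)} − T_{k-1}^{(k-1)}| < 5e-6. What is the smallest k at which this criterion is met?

k = 3

|T_{1}^{(1)} − T_{0}^{(0)}| = 0.0159469 ≥ 5e-6
|T_{2}^{(2)} − T_{1}^{(1)}| = 0.0000909 ≥ 5e-6
|T_{3}^{(3)} − T_{2}^{(2)}| = 0.0000002 < 5e-6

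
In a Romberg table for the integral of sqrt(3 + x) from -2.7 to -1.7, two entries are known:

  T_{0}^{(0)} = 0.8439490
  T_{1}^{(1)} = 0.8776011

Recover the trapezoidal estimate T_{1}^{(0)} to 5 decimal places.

0.86919

From T_{1}^{(1)} = (4·T_{1}^{(0)} − T_{0}^{(0)})/3, solve for T_{1}^{(0)}:
4·T_{1}^{(0)} = 3·0.8776011 + 0.8439490 = 3.4767523
T_{1}^{(0)} = 0.8691881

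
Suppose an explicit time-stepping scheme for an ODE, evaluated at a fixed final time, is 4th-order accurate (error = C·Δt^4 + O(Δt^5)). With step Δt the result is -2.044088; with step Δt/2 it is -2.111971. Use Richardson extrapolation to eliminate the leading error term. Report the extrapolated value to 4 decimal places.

Extrapolated value = (16·A(Δt/2) − A(Δt)) / (16 − 1)
= (16·(-2.111971) − (-2.044088)) / 15
= -31.747448 / 15 = -2.116497

-2.1165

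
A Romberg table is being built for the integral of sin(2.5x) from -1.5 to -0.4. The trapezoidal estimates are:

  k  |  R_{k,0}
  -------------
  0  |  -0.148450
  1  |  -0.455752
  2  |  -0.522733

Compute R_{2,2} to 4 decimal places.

-0.5442

Richardson extrapolation on the trapezoidal column (denominator 4−1=3):
R_{1,1} = (4·(-0.455752) − (-0.148450)) / 3 = -0.558186
R_{2,1} = (4·(-0.522733) − (-0.455752)) / 3 = -0.545060
R_{2,2} = (16·(-0.545060) − (-0.558186)) / 15 = -0.544185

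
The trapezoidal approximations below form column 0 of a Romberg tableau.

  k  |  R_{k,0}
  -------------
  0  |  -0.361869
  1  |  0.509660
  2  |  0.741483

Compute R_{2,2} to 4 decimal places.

Richardson extrapolation on the trapezoidal column (denominator 4−1=3):
R_{1,1} = 0.509660 + (0.509660 − (-0.361869))/3 = 0.800170
R_{2,1} = 0.741483 + (0.741483 − 0.509660)/3 = 0.818757
R_{2,2} = (16·0.818757 − 0.800170) / 15 = 0.819996

0.8200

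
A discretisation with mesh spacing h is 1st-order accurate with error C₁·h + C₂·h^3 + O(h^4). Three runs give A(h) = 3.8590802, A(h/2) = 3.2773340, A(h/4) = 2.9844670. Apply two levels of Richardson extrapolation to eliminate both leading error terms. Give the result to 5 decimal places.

2.69103

First eliminate the h term (factor 2^1 = 2):
  B₁ = (2·3.2773340 − 3.8590802)/1 = 2.6955878
  B₂ = (2·2.9844670 − 3.2773340)/1 = 2.6916000
Then eliminate the h^3 term (factor 2^3 = 8):
  (8·2.6916000 − 2.6955878)/7 = 2.6910303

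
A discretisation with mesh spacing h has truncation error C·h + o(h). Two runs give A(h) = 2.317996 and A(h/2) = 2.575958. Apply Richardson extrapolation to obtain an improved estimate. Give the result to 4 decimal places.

The leading error scales as h; refining by a factor of 2 reduces it by 2^1 = 2.
Extrapolated value = (2·A(h/2) − A(h)) / (2 − 1)
= (2·2.575958 − 2.317996) / 1
= 2.833920 / 1 = 2.833920

2.8339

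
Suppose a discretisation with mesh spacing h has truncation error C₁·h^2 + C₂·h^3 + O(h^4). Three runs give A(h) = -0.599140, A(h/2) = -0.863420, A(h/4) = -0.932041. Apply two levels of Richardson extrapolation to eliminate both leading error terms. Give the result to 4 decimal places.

First eliminate the h^2 term (factor 2^2 = 4):
  B₁ = (4·(-0.863420) − (-0.599140))/3 = -0.951513
  B₂ = (4·(-0.932041) − (-0.863420))/3 = -0.954915
Then eliminate the h^3 term (factor 2^3 = 8):
  (8·(-0.954915) − (-0.951513))/7 = -0.955401

-0.9554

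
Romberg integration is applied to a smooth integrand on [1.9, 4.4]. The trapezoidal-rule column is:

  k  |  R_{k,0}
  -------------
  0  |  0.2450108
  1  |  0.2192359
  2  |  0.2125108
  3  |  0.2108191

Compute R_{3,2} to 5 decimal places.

Richardson extrapolation on the trapezoidal column (denominator 4−1=3):
R_{2,1} = (4·0.2125108 − 0.2192359) / 3 = 0.2102691
R_{3,1} = 0.2108191 + (0.2108191 − 0.2125108)/3 = 0.2102552
R_{3,2} = (16·0.2102552 − 0.2102691) / 15 = 0.2102543

0.21025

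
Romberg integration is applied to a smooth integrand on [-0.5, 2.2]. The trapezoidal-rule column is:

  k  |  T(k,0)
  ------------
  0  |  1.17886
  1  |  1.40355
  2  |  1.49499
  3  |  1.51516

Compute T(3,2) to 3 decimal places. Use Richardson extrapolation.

1.522

Richardson extrapolation on the trapezoidal column (denominator 4−1=3):
T(2,1) = 1.49499 + (1.49499 − 1.40355)/3 = 1.52547
T(3,1) = 1.51516 + (1.51516 − 1.49499)/3 = 1.52188
T(3,2) = 1.52188 + (1.52188 − 1.52547)/15 = 1.52164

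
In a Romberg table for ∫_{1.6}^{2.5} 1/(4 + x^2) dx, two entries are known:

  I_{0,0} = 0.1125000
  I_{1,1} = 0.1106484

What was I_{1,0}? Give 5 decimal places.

0.11111

From I_{1,1} = (4·I_{1,0} − I_{0,0})/3, solve for I_{1,0}:
4·I_{1,0} = 3·0.1106484 + 0.1125000 = 0.4444452
I_{1,0} = 0.1111113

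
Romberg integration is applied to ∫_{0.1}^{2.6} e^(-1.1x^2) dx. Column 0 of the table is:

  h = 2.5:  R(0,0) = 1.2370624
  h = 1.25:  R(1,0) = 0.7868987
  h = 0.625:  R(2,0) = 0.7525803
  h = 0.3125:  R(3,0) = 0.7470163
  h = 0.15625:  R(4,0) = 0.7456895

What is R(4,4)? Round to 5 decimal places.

0.74525

R(1,1) = 0.7868987 + (0.7868987 − 1.2370624)/3 = 0.6368441
R(2,1) = (4·0.7525803 − 0.7868987) / 3 = 0.7411408
R(3,1) = 0.7470163 + (0.7470163 − 0.7525803)/3 = 0.7451616
R(4,1) = 0.7456895 + (0.7456895 − 0.7470163)/3 = 0.7452472
R(2,2) = 0.7411408 + (0.7411408 − 0.6368441)/15 = 0.7480939
R(3,2) = 0.7451616 + (0.7451616 − 0.7411408)/15 = 0.7454297
R(4,2) = (16·0.7452472 − 0.7451616) / 15 = 0.7452529
R(3,3) = 0.7454297 + (0.7454297 − 0.7480939)/63 = 0.7453874
R(4,3) = 0.7452529 + (0.7452529 − 0.7454297)/63 = 0.7452501
R(4,4) = (256·0.7452501 − 0.7453874) / 255 = 0.7452496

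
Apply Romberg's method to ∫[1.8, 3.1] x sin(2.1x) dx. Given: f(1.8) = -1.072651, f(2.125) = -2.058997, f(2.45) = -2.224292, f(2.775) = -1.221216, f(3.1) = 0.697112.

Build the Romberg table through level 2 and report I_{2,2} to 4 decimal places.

I_{0,0} (trapezoid, 1 panel, h=1.3000): -0.244100
I_{1,0} (trapezoid, 2 panels, h=0.6500): -1.567840
I_{2,0} (trapezoid, 4 panels, h=0.3250): -1.849989
I_{1,1} = -1.567840 + (-1.567840 − (-0.244100))/3 = -2.009087
I_{2,1} = -1.849989 + (-1.849989 − (-1.567840))/3 = -1.944039
I_{2,2} = -1.944039 + (-1.944039 − (-2.009087))/15 = -1.939702

-1.9397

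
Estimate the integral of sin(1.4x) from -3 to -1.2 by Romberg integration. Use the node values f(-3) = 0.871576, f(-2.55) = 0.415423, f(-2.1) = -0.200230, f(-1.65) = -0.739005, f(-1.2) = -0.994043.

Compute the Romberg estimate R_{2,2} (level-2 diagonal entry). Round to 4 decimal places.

-0.2723

R_{0,0} (trapezoid, 1 panel, h=1.8000): -0.110220
R_{1,0} (trapezoid, 2 panels, h=0.9000): -0.235317
R_{2,0} (trapezoid, 4 panels, h=0.4500): -0.263270
R_{1,1} = -0.235317 + (-0.235317 − (-0.110220))/3 = -0.277016
R_{2,1} = -0.263270 + (-0.263270 − (-0.235317))/3 = -0.272588
R_{2,2} = -0.272588 + (-0.272588 − (-0.277016))/15 = -0.272293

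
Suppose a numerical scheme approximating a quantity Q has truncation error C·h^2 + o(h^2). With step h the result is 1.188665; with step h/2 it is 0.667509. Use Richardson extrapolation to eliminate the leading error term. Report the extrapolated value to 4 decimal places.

0.4938

The leading error scales as h^2; refining by a factor of 2 reduces it by 2^2 = 4.
Extrapolated value = (4·A(h/2) − A(h)) / (4 − 1)
= (4·0.667509 − 1.188665) / 3
= 1.481371 / 3 = 0.493790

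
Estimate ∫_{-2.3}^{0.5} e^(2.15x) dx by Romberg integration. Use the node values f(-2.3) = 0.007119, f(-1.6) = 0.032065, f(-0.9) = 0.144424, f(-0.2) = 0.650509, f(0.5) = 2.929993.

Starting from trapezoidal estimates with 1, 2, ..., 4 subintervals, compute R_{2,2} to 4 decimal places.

1.3731

R_{0,0} (trapezoid, 1 panel, h=2.8000): 4.111957
R_{1,0} (trapezoid, 2 panels, h=1.4000): 2.258172
R_{2,0} (trapezoid, 4 panels, h=0.7000): 1.606888
R_{1,1} = 2.258172 + (2.258172 − 4.111957)/3 = 1.640244
R_{2,1} = 1.606888 + (1.606888 − 2.258172)/3 = 1.389793
R_{2,2} = 1.389793 + (1.389793 − 1.640244)/15 = 1.373096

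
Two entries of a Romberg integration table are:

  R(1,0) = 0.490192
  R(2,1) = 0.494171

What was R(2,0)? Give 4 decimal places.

0.4932

From R(2,1) = (4·R(2,0) − R(1,0))/3, solve for R(2,0):
4·R(2,0) = 3·0.494171 + 0.490192 = 1.972705
R(2,0) = 0.493176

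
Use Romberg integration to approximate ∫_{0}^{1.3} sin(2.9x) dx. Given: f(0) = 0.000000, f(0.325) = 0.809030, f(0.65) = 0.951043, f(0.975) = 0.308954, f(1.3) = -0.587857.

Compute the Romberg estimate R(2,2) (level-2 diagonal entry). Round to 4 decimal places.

0.6222

R(0,0) (trapezoid, 1 panel, h=1.3000): -0.382107
R(1,0) (trapezoid, 2 panels, h=0.6500): 0.427124
R(2,0) (trapezoid, 4 panels, h=0.3250): 0.576907
R(1,1) = 0.427124 + (0.427124 − (-0.382107))/3 = 0.696868
R(2,1) = 0.576907 + (0.576907 − 0.427124)/3 = 0.626835
R(2,2) = 0.626835 + (0.626835 − 0.696868)/15 = 0.622166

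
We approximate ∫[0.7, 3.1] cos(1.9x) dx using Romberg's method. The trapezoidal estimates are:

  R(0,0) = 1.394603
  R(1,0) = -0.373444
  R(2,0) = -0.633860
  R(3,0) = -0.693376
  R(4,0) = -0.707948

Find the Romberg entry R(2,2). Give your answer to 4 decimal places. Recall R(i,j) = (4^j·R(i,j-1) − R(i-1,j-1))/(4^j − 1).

R(1,1) = (4·(-0.373444) − 1.394603) / 3 = -0.962793
R(2,1) = -0.633860 + (-0.633860 − (-0.373444))/3 = -0.720665
R(2,2) = (16·(-0.720665) − (-0.962793)) / 15 = -0.704523
(Column j=1 coincides with Simpson's rule on the same nodes.)

-0.7045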